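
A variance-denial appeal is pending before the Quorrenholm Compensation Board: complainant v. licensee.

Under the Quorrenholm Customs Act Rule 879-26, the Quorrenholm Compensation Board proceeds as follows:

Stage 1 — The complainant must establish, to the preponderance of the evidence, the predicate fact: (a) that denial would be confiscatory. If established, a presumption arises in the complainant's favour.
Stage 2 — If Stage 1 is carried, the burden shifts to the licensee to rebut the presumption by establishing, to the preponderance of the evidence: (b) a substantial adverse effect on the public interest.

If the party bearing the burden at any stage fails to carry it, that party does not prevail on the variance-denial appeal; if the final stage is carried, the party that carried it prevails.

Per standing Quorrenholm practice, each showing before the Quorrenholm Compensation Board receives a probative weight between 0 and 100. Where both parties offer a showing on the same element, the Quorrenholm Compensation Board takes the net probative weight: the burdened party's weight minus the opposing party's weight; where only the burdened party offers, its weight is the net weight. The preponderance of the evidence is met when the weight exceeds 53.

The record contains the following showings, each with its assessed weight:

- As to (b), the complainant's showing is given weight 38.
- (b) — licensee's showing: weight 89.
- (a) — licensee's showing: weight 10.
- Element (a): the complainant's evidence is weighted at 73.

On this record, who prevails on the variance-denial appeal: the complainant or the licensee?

Stage 1 — burden on complainant; standard: the preponderance of the evidence (weight exceeds 53).
    (a): 73 − 10 = 63 > 53 [met]
  The complainant carries Stage 1; the licensee now bears the burden.
Stage 2 — burden on licensee; standard: the preponderance of the evidence (weight exceeds 53).
    (b): 89 − 38 = 51 ≤ 53 [not met]
  The licensee does not carry Stage 2.
The analysis ends at Stage 2; the complainant prevails.

complainant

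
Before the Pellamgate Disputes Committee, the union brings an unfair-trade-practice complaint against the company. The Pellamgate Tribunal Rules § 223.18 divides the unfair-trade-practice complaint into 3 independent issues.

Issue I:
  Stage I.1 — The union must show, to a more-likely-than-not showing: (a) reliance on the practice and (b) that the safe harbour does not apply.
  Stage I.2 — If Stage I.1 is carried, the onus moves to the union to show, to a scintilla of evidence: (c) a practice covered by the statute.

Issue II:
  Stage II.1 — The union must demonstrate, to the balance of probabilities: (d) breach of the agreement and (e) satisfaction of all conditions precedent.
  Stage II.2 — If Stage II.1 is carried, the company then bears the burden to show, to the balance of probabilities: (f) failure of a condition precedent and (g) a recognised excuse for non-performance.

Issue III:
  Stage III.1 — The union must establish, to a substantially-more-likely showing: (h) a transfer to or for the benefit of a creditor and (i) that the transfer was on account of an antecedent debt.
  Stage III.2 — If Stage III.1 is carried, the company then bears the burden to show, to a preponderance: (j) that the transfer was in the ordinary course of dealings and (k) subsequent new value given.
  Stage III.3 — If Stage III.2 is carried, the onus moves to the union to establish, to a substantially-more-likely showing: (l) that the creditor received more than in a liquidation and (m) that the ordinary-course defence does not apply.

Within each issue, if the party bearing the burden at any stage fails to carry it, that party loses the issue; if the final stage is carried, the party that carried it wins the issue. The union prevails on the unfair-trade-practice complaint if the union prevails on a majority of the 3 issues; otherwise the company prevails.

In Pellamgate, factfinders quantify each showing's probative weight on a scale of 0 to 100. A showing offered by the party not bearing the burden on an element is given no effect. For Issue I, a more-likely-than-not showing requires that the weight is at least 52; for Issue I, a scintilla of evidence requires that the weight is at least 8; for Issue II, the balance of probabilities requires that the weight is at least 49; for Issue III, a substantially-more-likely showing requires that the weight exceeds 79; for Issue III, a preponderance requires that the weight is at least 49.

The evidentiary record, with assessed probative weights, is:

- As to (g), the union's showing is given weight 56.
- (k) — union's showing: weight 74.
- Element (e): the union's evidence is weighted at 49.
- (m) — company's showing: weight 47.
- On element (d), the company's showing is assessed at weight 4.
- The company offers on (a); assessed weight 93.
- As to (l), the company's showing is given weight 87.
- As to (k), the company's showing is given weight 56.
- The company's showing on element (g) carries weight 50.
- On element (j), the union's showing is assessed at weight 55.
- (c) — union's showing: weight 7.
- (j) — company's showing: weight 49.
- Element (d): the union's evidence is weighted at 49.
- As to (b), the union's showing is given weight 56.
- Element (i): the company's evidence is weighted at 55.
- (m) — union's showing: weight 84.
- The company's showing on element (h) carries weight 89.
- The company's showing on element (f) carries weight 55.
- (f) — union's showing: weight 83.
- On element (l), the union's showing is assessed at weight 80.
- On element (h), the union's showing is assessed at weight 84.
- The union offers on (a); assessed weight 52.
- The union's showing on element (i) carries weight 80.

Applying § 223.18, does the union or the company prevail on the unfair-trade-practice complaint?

— Issue I —
At Stage I.1 the union must meet a more-likely-than-not showing (weight is at least 52): on (a) the weight is 52 (the company's 93 is given no effect), ≥ 52, so (a) meets the standard; on (b) the weight is 56, which does reach 52, so (b) meets the standard.
  Stage I.1 carried; the burden remains with the union.
At Stage I.2 the union must meet a scintilla of evidence (weight is at least 8): on (c) the weight is 7, which does not reach 8, so (c) does not meet the standard.
  Stage I.2 not carried; the union fails its burden.
So the company prevails on this issue.
— Issue II —
At Stage II.1 the union must meet the balance of probabilities (weight is at least 49): on (d) the weight is 49 (the company's 4 is given no effect), which does reach 49, so (d) meets the standard; on (e) the weight is 49, ≥ 49, so (e) meets the standard.
  The union carries Stage II.1; the company now bears the burden.
At Stage II.2 the company must meet the balance of probabilities (weight is at least 49): on (f) the weight is 55 (the union's 83 is given no effect), ≥ 49, so (f) meets the standard; on (g) the weight is 50 (the union's 56 is given no effect), which does reach 49, so (g) meets the standard.
  Stage II.2 carried; the final stage is satisfied.
With every stage satisfied, the company prevails on this issue.
— Issue III —
Stage III.1 (union, a substantially-more-likely showing, weight exceeds 79): (h) 84 (company's 89 disregarded) > 79 — meets; (i) 80 (company's 55 disregarded) > 79 — meets.
  All elements met. The burden passes to the company.
Stage III.2 (company, a preponderance, weight is at least 49): (j) 49 (union's 55 disregarded) ≥ 49 — meets; (k) 56 (union's 74 disregarded) ≥ 49 — meets.
  Stage III.2 is satisfied; the onus moves to the union.
Stage III.3 (union, a substantially-more-likely showing, weight exceeds 79): (l) 80 (company's 87 disregarded) > 79 — meets; (m) 84 (company's 47 disregarded) > 79 — meets.
  Stage III.3 carried; the final stage is satisfied.
With every stage satisfied, the union prevails on this issue.
Per-issue: Issue I → company; Issue II → company; Issue III → union. The union must prevail on a majority of issues; overall, the company prevails.

company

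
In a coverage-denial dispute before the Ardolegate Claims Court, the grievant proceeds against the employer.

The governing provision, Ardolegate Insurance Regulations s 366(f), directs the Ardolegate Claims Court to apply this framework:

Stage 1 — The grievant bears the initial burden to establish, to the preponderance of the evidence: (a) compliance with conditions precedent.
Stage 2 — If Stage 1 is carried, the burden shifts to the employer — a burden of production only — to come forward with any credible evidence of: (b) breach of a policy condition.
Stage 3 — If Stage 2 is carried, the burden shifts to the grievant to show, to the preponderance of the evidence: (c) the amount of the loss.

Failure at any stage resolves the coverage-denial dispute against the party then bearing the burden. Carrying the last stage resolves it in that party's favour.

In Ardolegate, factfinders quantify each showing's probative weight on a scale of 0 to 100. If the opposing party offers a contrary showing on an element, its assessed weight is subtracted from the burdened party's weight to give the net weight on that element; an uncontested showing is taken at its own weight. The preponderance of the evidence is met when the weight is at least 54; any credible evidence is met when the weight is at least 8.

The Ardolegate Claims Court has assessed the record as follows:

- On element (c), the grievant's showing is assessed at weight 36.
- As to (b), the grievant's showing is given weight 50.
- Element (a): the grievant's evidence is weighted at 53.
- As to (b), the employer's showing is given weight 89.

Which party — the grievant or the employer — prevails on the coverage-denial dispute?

At Stage 1 the grievant must meet the preponderance of the evidence (weight is at least 54): on (a) the weight is 53, < 54, so (a) does not meet the standard.
  Not every element is met, so the grievant fails to carry Stage 1.
The employer prevails.

employer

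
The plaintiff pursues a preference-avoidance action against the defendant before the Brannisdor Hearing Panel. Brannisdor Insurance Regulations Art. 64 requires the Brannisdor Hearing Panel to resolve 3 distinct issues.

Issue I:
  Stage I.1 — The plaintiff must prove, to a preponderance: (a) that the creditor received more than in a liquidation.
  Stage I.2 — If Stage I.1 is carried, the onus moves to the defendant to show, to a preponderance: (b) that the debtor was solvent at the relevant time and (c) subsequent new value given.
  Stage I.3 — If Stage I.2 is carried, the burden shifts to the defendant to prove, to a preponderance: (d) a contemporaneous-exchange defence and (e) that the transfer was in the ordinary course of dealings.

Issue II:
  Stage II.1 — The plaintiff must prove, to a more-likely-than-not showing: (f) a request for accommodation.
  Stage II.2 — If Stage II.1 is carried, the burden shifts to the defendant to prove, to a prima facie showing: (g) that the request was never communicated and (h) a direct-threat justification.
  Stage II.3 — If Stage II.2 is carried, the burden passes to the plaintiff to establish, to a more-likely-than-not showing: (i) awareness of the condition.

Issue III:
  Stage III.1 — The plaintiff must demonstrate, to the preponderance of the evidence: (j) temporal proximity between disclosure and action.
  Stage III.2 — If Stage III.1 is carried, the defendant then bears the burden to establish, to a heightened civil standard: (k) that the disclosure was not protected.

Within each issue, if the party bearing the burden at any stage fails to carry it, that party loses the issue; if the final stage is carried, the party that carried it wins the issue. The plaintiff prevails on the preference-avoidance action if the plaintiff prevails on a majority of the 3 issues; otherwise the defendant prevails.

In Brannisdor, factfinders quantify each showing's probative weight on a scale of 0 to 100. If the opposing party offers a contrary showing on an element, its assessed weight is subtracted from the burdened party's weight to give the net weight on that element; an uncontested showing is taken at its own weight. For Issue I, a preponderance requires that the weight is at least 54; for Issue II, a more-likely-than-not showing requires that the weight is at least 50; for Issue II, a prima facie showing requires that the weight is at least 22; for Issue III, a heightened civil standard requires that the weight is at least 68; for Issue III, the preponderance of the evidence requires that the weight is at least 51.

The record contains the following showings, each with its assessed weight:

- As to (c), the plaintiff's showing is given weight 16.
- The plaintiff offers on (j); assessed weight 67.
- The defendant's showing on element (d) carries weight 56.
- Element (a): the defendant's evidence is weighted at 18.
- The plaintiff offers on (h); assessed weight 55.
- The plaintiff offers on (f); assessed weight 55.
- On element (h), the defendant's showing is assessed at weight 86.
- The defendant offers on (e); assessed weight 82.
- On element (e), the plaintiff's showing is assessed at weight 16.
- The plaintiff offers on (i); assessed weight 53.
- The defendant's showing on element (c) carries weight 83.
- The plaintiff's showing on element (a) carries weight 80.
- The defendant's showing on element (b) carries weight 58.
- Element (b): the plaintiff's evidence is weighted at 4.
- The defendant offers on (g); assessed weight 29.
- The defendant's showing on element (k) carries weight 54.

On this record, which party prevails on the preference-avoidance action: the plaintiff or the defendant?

plaintiff

— Issue I —
Stage I.1 — burden on plaintiff; standard: a preponderance (weight is at least 54).
    (a): 80 − 18 = 62 ≥ 54 [met]
  The plaintiff carries Stage I.1; the defendant now bears the burden.
Stage I.2 — burden on defendant; standard: a preponderance (weight is at least 54).
    (b): 58 − 4 = 54 ≥ 54 [met]
    (c): 83 − 16 = 67 ≥ 54 [met]
  All elements met. The defendant retains the burden for Stage I.3.
Stage I.3 — burden on defendant; standard: a preponderance (weight is at least 54).
    (d): 56 ≥ 54 [met]
    (e): 82 − 16 = 66 ≥ 54 [met]
  Stage I.3 carried; the final stage is satisfied.
With every stage satisfied, the defendant prevails on this issue.
— Issue II —
Stage II.1 — burden on plaintiff; standard: a more-likely-than-not showing (weight is at least 50).
    (f): 55 ≥ 50 [met]
  Stage II.1 is satisfied; the onus moves to the defendant.
Stage II.2 — burden on defendant; standard: a prima facie showing (weight is at least 22).
    (g): 29 ≥ 22 [met]
    (h): 86 − 55 = 31 ≥ 22 [met]
  All elements met. The burden passes to the plaintiff.
Stage II.3 — burden on plaintiff; standard: a more-likely-than-not showing (weight is at least 50).
    (i): 53 ≥ 50 [met]
  The plaintiff carries the last stage.
All stages carried — the plaintiff prevails on this issue.
— Issue III —
Stage III.1 (plaintiff, the preponderance of the evidence, weight is at least 51): (j) 67 ≥ 51 — meets.
  Stage III.1 is satisfied; the onus moves to the defendant.
Stage III.2 (defendant, a heightened civil standard, weight is at least 68): (k) 54 < 68 — fails.
  Stage III.2 not carried; the defendant fails its burden.
The plaintiff prevails on this issue.
Per-issue: Issue I → defendant; Issue II → plaintiff; Issue III → plaintiff. The plaintiff must prevail on a majority of issues; overall, the plaintiff prevails.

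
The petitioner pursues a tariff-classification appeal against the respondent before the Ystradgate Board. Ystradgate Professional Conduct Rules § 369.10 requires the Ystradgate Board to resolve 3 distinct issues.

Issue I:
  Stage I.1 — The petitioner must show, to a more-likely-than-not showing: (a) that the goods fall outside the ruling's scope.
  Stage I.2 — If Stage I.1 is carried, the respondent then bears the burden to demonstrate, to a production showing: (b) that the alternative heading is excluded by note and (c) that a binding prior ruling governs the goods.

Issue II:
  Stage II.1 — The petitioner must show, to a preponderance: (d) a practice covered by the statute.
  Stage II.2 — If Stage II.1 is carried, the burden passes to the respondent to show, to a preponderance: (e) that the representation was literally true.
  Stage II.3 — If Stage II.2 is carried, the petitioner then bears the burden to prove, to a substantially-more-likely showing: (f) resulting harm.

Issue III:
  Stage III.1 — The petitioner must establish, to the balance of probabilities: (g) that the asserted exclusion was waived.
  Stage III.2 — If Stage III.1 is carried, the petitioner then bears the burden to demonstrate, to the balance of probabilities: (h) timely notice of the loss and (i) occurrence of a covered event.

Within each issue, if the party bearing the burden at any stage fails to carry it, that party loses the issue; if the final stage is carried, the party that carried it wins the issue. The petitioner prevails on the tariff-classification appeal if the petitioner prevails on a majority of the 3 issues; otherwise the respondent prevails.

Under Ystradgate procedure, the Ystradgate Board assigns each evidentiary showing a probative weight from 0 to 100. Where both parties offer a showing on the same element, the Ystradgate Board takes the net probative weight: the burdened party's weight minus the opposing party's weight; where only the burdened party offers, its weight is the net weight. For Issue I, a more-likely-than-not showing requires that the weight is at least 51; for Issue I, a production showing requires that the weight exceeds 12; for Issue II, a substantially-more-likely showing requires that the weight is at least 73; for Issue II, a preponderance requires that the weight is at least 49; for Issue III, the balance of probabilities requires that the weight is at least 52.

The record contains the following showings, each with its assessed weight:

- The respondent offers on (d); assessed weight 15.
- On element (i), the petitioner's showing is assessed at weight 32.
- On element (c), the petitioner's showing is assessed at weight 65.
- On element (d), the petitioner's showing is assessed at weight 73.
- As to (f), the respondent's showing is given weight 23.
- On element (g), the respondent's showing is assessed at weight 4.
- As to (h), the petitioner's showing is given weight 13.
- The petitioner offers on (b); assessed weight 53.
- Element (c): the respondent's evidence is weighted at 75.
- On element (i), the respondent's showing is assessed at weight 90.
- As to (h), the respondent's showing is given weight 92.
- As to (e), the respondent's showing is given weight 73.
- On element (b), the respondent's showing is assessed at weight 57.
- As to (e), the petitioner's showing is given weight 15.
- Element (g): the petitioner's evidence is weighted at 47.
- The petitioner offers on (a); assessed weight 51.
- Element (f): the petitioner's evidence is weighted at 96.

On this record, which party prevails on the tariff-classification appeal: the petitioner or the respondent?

petitioner

— Issue I —
Stage I.1 (petitioner, a more-likely-than-not showing, weight is at least 51): (a) 51 ≥ 51 — meets.
  The petitioner carries Stage I.1; the respondent now bears the burden.
Stage I.2 (respondent, a production showing, weight exceeds 12): (b) net 57−53=4 ≤ 12 — fails; (c) net 75−65=10 ≤ 12 — fails.
  The respondent does not carry Stage I.2.
The petitioner prevails on this issue.
— Issue II —
At Stage II.1 the petitioner must meet a preponderance (weight is at least 49): on (d) the weight is 73 less the opposing 15 gives net 58, ≥ 49, so (d) meets the standard.
  The petitioner carries Stage II.1; the respondent now bears the burden.
At Stage II.2 the respondent must meet a preponderance (weight is at least 49): on (e) the weight is 73 less the opposing 15 gives net 58, ≥ 49, so (e) meets the standard.
  Stage II.2 carried; the burden shifts to the petitioner.
At Stage II.3 the petitioner must meet a substantially-more-likely showing (weight is at least 73): on (f) the weight is 96 less the opposing 23 gives net 73, ≥ 73, so (f) meets the standard.
  All elements met at the final stage.
With every stage satisfied, the petitioner prevails on this issue.
— Issue III —
At Stage III.1 the petitioner must meet the balance of probabilities (weight is at least 52): on (g) the weight is 47 less the opposing 4 gives net 43, which does not reach 52, so (g) does not meet the standard.
  Not every element is met, so the petitioner fails to carry Stage III.1.
The respondent prevails on this issue.
Per-issue: Issue I → petitioner; Issue II → petitioner; Issue III → respondent. The petitioner must prevail on a majority of issues; overall, the petitioner prevails.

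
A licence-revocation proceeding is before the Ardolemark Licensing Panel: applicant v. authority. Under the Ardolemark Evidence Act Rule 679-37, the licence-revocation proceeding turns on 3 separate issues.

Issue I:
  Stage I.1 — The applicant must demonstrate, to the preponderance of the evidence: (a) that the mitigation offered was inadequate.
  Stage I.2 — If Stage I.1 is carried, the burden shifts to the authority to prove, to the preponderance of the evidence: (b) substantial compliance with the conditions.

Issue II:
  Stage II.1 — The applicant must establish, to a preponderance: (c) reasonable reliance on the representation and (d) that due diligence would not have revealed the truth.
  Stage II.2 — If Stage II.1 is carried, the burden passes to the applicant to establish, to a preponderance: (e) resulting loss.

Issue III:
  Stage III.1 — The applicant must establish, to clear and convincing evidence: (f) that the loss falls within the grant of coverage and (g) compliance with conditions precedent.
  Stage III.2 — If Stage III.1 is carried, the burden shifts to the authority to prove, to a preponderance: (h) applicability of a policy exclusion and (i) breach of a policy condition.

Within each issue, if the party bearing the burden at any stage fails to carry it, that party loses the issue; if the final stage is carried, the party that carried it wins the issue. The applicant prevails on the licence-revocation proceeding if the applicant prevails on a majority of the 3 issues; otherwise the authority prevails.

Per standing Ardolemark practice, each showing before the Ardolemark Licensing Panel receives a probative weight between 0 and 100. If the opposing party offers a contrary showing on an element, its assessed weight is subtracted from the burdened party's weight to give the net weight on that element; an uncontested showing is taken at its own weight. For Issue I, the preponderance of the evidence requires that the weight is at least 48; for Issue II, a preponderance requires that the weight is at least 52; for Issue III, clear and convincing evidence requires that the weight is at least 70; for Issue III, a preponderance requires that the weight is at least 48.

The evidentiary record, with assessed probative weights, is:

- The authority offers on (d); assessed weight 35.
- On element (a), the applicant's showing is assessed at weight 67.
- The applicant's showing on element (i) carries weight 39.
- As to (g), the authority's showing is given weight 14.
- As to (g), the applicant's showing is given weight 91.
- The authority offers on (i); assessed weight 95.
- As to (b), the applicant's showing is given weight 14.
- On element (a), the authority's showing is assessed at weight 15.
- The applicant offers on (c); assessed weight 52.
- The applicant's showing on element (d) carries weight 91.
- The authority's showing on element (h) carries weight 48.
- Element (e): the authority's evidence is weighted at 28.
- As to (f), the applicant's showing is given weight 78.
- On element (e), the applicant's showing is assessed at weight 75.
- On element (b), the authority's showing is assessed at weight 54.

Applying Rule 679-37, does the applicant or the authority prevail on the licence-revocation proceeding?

— Issue I —
Stage I.1 — burden on applicant; standard: the preponderance of the evidence (weight is at least 48).
    (a): 67 − 15 = 52 ≥ 48 [met]
  The applicant carries Stage I.1; the authority now bears the burden.
Stage I.2 — burden on authority; standard: the preponderance of the evidence (weight is at least 48).
    (b): 54 − 14 = 40 < 48 [not met]
  Not every element is met, so the authority fails to carry Stage I.2.
The applicant prevails on this issue.
— Issue II —
Stage II.1 (applicant, a preponderance, weight is at least 52): (c) 52 ≥ 52 — meets; (d) net 91−35=56 ≥ 52 — meets.
  All elements met. The applicant retains the burden for Stage II.2.
Stage II.2 (applicant, a preponderance, weight is at least 52): (e) net 75−28=47 < 52 — fails.
  The applicant does not carry Stage II.2.
The analysis ends at Stage II.2; the authority prevails on this issue.
— Issue III —
Stage III.1 — burden on applicant; standard: clear and convincing evidence (weight is at least 70).
    (f): 78 ≥ 70 [met]
    (g): 91 − 14 = 77 ≥ 70 [met]
  Stage III.1 is satisfied; the onus moves to the authority.
Stage III.2 — burden on authority; standard: a preponderance (weight is at least 48).
    (h): 48 ≥ 48 [met]
    (i): 95 − 39 = 56 ≥ 48 [met]
  All elements met at the final stage.
All stages carried — the authority prevails on this issue.
Per-issue: Issue I → applicant; Issue II → authority; Issue III → authority. The applicant must prevail on a majority of issues; overall, the authority prevails.

authority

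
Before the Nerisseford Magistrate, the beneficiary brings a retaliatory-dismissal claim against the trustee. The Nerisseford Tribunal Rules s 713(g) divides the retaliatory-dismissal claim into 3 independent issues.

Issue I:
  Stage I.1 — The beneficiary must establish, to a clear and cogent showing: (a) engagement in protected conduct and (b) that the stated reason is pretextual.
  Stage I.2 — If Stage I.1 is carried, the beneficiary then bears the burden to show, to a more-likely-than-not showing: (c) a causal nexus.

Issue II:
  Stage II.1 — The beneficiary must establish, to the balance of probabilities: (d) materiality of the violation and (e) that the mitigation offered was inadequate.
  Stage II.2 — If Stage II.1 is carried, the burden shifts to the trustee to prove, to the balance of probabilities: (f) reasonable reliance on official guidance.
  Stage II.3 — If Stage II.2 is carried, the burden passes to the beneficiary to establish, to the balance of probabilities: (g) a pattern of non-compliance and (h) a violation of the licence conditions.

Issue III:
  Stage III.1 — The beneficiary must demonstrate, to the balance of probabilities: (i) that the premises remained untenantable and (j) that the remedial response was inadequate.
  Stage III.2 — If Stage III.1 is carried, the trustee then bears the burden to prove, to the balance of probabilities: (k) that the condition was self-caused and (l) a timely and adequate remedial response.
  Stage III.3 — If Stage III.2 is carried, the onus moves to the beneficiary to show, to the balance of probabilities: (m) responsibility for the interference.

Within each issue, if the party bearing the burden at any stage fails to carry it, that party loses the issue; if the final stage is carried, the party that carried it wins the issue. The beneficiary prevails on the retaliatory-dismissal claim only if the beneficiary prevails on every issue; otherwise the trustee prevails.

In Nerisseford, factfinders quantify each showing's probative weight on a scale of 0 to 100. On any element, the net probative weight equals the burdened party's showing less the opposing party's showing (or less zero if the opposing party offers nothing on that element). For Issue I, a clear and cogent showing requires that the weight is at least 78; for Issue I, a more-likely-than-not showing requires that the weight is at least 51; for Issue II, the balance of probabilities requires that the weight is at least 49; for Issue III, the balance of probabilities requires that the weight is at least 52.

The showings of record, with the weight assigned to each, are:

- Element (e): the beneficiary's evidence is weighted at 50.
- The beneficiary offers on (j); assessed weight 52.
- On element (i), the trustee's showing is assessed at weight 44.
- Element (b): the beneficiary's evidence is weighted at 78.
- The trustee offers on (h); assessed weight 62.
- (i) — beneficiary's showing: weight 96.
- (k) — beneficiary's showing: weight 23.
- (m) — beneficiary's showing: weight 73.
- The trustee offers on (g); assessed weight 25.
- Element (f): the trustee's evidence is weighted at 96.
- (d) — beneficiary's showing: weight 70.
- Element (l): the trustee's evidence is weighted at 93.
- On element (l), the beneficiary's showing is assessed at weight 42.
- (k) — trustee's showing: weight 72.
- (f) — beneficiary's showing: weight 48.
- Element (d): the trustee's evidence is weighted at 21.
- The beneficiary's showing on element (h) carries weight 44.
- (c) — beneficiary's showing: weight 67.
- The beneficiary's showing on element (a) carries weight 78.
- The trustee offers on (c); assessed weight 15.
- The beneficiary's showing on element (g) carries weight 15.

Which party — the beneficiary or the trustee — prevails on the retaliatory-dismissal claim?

beneficiary

— Issue I —
Stage I.1 — burden on beneficiary; standard: a clear and cogent showing (weight is at least 78).
    (a): 78 ≥ 78 [met]
    (b): 78 ≥ 78 [met]
  Stage I.1 carried; the burden remains with the beneficiary.
Stage I.2 — burden on beneficiary; standard: a more-likely-than-not showing (weight is at least 51).
    (c): 67 − 15 = 52 ≥ 51 [met]
  The beneficiary carries the last stage.
With every stage satisfied, the beneficiary prevails on this issue.
— Issue II —
Stage II.1 (beneficiary, the balance of probabilities, weight is at least 49): (d) net 70−21=49 ≥ 49 — meets; (e) 50 ≥ 49 — meets.
  The beneficiary carries Stage II.1; the trustee now bears the burden.
Stage II.2 (trustee, the balance of probabilities, weight is at least 49): (f) net 96−48=48 < 49 — fails.
  Stage II.2 not carried; the trustee fails its burden.
The beneficiary prevails on this issue.
— Issue III —
At Stage III.1 the beneficiary must meet the balance of probabilities (weight is at least 52): on (i) the weight is 96 less the opposing 44 gives net 52, which does reach 52, so (i) meets the standard; on (j) the weight is 52, ≥ 52, so (j) meets the standard.
  The beneficiary carries Stage III.1; the trustee now bears the burden.
At Stage III.2 the trustee must meet the balance of probabilities (weight is at least 52): on (k) the weight is 72 less the opposing 23 gives net 49, which does not reach 52, so (k) does not meet the standard; on (l) the weight is 93 less the opposing 42 gives net 51, < 52, so (l) does not meet the standard.
  The trustee does not carry Stage III.2.
So the beneficiary prevails on this issue.
Per-issue: Issue I → beneficiary; Issue II → beneficiary; Issue III → beneficiary. The beneficiary must prevail on every issue; overall, the beneficiary prevails.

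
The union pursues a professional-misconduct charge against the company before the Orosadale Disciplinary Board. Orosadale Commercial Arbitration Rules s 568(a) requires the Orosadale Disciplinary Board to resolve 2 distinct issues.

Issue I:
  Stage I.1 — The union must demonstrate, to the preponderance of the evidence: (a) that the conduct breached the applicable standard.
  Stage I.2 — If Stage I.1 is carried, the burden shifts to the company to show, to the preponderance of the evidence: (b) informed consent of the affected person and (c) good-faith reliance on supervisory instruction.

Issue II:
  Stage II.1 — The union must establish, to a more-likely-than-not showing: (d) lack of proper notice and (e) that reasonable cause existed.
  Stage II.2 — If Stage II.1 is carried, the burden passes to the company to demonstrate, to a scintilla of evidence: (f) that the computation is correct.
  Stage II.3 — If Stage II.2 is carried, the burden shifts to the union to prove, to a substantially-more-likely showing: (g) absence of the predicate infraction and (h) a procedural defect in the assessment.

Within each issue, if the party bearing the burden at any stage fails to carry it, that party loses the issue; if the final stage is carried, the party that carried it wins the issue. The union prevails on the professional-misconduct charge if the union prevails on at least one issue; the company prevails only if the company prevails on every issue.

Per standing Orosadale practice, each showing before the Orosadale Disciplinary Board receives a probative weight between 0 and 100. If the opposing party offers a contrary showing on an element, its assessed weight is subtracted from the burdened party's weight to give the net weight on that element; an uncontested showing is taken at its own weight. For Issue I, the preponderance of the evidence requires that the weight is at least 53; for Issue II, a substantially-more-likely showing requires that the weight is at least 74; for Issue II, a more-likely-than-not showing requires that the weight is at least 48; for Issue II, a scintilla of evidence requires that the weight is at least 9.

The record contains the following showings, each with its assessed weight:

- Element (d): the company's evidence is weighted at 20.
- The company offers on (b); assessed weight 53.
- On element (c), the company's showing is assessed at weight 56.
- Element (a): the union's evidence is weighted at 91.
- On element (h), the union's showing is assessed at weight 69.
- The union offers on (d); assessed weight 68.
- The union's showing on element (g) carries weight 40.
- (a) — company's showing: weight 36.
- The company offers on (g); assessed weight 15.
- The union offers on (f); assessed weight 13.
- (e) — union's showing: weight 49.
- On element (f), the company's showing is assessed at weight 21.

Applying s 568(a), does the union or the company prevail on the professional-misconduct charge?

— Issue I —
Stage I.1 — burden on union; standard: the preponderance of the evidence (weight is at least 53).
    (a): 91 − 36 = 55 ≥ 53 [met]
  Stage I.1 is satisfied; the onus moves to the company.
Stage I.2 — burden on company; standard: the preponderance of the evidence (weight is at least 53).
    (b): 53 ≥ 53 [met]
    (c): 56 ≥ 53 [met]
  The company carries the last stage.
With every stage satisfied, the company prevails on this issue.
— Issue II —
Stage II.1 (union, a more-likely-than-not showing, weight is at least 48): (d) net 68−20=48 ≥ 48 — meets; (e) 49 ≥ 48 — meets.
  Stage II.1 is satisfied; the onus moves to the company.
Stage II.2 (company, a scintilla of evidence, weight is at least 9): (f) net 21−13=8 < 9 — fails.
  Not every element is met, so the company fails to carry Stage II.2.
So the union prevails on this issue.
Per-issue: Issue I → company; Issue II → union. The union must prevail on at least one issue; overall, the union prevails.

union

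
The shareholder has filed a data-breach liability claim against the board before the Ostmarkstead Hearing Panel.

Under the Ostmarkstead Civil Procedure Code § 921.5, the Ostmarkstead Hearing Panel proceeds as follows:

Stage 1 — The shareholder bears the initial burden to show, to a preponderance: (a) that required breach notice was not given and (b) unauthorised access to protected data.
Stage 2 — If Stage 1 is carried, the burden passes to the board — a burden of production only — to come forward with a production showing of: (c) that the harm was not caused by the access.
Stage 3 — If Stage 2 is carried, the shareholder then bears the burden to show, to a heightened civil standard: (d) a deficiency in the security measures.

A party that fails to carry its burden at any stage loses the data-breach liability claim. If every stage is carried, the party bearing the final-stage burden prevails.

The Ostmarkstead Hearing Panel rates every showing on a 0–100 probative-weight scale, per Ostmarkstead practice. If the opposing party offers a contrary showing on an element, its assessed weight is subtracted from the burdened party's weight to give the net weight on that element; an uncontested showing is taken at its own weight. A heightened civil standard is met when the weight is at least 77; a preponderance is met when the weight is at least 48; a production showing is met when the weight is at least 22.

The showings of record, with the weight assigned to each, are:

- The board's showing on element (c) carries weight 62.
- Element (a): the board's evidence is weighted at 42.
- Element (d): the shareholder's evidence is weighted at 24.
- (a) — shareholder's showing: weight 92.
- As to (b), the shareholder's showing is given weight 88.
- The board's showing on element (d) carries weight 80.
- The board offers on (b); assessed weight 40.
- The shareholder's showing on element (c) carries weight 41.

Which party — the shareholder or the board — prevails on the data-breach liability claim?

Stage 1 (shareholder, a preponderance, weight is at least 48): (a) net 92−42=50 ≥ 48 — meets; (b) net 88−40=48 ≥ 48 — meets.
  All elements met. The burden passes to the board.
Stage 2 (board, a production showing, weight is at least 22): (c) net 62−41=21 < 22 — fails.
  Not every element is met, so the board fails to carry Stage 2.
So the shareholder prevails.

shareholder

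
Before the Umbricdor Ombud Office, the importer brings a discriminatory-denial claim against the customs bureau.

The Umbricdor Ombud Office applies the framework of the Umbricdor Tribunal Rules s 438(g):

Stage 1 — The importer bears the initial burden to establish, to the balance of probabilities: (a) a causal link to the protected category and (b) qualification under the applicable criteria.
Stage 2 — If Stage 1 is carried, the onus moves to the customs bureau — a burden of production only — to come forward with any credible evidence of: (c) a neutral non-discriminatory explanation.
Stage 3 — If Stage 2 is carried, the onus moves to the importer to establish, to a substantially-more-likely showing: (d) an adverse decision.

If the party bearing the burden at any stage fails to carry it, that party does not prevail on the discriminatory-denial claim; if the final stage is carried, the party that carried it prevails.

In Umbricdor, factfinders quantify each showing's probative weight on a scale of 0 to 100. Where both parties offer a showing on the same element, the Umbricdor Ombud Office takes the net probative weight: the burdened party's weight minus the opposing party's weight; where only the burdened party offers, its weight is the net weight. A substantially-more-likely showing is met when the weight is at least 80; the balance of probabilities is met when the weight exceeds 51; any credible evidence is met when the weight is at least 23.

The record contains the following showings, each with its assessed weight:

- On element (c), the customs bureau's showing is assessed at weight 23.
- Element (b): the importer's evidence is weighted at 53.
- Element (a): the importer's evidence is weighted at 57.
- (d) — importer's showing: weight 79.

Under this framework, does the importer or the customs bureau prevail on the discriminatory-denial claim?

Stage 1 — burden on importer; standard: the balance of probabilities (weight exceeds 51).
    (a): 57 > 51 [met]
    (b): 53 > 51 [met]
  All elements met. The burden passes to the customs bureau.
Stage 2 — burden on customs bureau; standard: any credible evidence (weight is at least 23).
    (c): 23 ≥ 23 [met]
  Stage 2 carried; the burden shifts to the importer.
Stage 3 — burden on importer; standard: a substantially-more-likely showing (weight is at least 80).
    (d): 79 < 80 [not met]
  Stage 3 not carried; the importer fails its burden.
So the customs bureau prevails.

customs bureau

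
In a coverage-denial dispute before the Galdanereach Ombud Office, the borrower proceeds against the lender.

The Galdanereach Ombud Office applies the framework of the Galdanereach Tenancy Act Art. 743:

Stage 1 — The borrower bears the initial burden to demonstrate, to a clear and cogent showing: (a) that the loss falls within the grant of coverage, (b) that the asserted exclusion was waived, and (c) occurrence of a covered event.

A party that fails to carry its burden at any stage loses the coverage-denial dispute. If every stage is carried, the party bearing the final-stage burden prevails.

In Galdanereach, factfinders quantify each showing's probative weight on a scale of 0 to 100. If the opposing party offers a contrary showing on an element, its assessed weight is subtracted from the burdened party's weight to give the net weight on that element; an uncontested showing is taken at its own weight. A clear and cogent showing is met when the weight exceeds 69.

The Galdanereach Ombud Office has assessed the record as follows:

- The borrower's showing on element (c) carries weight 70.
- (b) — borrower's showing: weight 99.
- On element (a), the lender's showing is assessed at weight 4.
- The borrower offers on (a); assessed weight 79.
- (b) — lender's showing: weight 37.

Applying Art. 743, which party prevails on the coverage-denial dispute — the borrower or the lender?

Stage 1 (borrower, a clear and cogent showing, weight exceeds 69): (a) net 79−4=75 > 69 — meets; (b) net 99−37=62 ≤ 69 — fails; (c) 70 > 69 — meets.
  The borrower does not carry Stage 1.
The analysis ends at Stage 1; the lender prevails.

lender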